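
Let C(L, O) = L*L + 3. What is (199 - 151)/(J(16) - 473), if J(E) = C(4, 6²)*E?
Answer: -48/169 ≈ -0.28402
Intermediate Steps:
C(L, O) = 3 + L² (C(L, O) = L² + 3 = 3 + L²)
J(E) = 19*E (J(E) = (3 + 4²)*E = (3 + 16)*E = 19*E)
(199 - 151)/(J(16) - 473) = (199 - 151)/(19*16 - 473) = 48/(304 - 473) = 48/(-169) = 48*(-1/169) = -48/169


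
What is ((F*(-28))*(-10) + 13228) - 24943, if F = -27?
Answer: -19275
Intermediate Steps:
((F*(-28))*(-10) + 13228) - 24943 = (-27*(-28)*(-10) + 13228) - 24943 = (756*(-10) + 13228) - 24943 = (-7560 + 13228) - 24943 = 5668 - 24943 = -19275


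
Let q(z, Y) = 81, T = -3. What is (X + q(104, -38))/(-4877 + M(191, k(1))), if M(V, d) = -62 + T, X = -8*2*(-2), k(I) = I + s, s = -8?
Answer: -113/4942 ≈ -0.022865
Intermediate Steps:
k(I) = -8 + I (k(I) = I - 8 = -8 + I)
X = 32 (X = -16*(-2) = 32)
M(V, d) = -65 (M(V, d) = -62 - 3 = -65)
(X + q(104, -38))/(-4877 + M(191, k(1))) = (32 + 81)/(-4877 - 65) = 113/(-4942) = 113*(-1/4942) = -113/4942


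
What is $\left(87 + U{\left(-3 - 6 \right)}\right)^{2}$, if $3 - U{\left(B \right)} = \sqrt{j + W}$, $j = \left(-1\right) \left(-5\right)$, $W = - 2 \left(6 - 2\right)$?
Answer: $\left(90 - i \sqrt{3}\right)^{2} \approx 8097.0 - 311.77 i$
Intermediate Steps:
$W = -8$ ($W = \left(-2\right) 4 = -8$)
$j = 5$
$U{\left(B \right)} = 3 - i \sqrt{3}$ ($U{\left(B \right)} = 3 - \sqrt{5 - 8} = 3 - \sqrt{-3} = 3 - i \sqrt{3}$)
$\left(87 + U{\left(-3 - 6 \right)}\right)^{2} = \left(87 + \left(3 - i \sqrt{3}\right)\right)^{2} = \left(90 - i \sqrt{3}\right)^{2}$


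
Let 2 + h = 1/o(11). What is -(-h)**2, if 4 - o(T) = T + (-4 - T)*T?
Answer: -99225/24964 ≈ -3.9747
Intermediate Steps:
o(T) = 4 - T - T*(-4 - T) (o(T) = 4 - (T + (-4 - T)*T) = 4 - (T + T*(-4 - T)) = 4 + (-T - T*(-4 - T)) = 4 - T - T*(-4 - T))
h = -315/158 (h = -2 + 1/(4 + 11**2 + 3*11) = -2 + 1/(4 + 121 + 33) = -2 + 1/158 = -315/158 ≈ -1.9937)
-(-h)**2 = -(-1*(-315/158))**2 = -(315/158)**2 = -1*99225/24964 = -99225/24964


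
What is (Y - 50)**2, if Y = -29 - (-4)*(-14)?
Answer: 18225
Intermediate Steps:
Y = -85 (Y = -29 - 1*56 = -29 - 56 = -85)
(Y - 50)**2 = (-85 - 50)**2 = (-135)**2 = 18225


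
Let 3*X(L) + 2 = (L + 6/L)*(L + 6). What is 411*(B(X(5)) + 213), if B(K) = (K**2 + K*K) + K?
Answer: 37265644/75 ≈ 4.9688e+5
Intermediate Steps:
X(L) = -2/3 + (6 + L)*(L + 6/L)/3 (X(L) = -2/3 + ((L + 6/L)*(L + 6))/3 = -2/3 + ((L + 6/L)*(6 + L))/3 = -2/3 + ((6 + L)*(L + 6/L))/3 = -2/3 + (6 + L)*(L + 6/L)/3)
B(K) = K + 2*K**2 (B(K) = (K**2 + K**2) + K = 2*K**2 + K = K + 2*K**2)
411*(B(X(5)) + 213) = 411*(((1/3)*(36 + 5*(4 + 5**2 + 6*5))/5)*(1 + 2*((1/3)*(36 + 5*(4 + 5**2 + 6*5))/5)) + 213) = 411*(((1/3)*(1/5)*(36 + 5*(4 + 25 + 30)))*(1 + 2*((1/3)*(1/5)*(36 + 5*(4 + 25 + 30)))) + 213) = 411*(((1/3)*(1/5)*(36 + 5*59))*(1 + 2*((1/3)*(1/5)*(36 + 5*59))) + 213) = 411*(((1/3)*(1/5)*(36 + 295))*(1 + 2*((1/3)*(1/5)*(36 + 295))) + 213) = 411*(((1/3)*(1/5)*331)*(1 + 2*((1/3)*(1/5)*331)) + 213) = 411*(331*(1 + 2*(331/15))/15 + 213) = 411*(331*(1 + 662/15)/15 + 213) = 411*((331/15)*(677/15) + 213) = 411*(224087/225 + 213) = 411*(272012/225) = 37265644/75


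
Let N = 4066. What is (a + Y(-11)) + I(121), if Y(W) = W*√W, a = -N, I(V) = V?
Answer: -3945 - 11*I*√11 ≈ -3945.0 - 36.483*I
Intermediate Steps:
a = -4066 (a = -1*4066 = -4066)
Y(W) = W^(3/2)
(a + Y(-11)) + I(121) = (-4066 + (-11)^(3/2)) + 121 = (-4066 - 11*I*√11) + 121 = -3945 - 11*I*√11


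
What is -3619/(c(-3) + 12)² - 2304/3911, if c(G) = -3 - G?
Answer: -14485685/563184 ≈ -25.721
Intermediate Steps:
-3619/(c(-3) + 12)² - 2304/3911 = -3619/((-3 - 1*(-3)) + 12)² - 2304/3911 = -3619/((-3 + 3) + 12)² - 2304*1/3911 = -3619/(0 + 12)² - 2304/3911 = -3619/(12²) - 2304/3911 = -3619/144 - 2304/3911 = -14485685/563184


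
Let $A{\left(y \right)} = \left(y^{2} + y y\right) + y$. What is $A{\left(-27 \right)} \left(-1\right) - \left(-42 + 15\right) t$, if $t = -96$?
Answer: $-4023$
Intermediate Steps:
$A{\left(y \right)} = y + 2 y^{2}$ ($A{\left(y \right)} = \left(y^{2} + y^{2}\right) + y = 2 y^{2} + y = y + 2 y^{2}$)
$A{\left(-27 \right)} \left(-1\right) - \left(-42 + 15\right) t = - 27 \left(1 + 2 \left(-27\right)\right) \left(-1\right) - \left(-42 + 15\right) \left(-96\right) = - 27 \left(1 - 54\right) \left(-1\right) - \left(-27\right) \left(-96\right) = \left(-27\right) \left(-53\right) \left(-1\right) - 2592 = 1431 \left(-1\right) - 2592 = -1431 - 2592 = -4023$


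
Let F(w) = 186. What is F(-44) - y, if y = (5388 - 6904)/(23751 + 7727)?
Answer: 2928212/15739 ≈ 186.05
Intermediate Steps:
y = -758/15739 (y = -1516/31478 = -1516*1/31478 = -758/15739 ≈ -0.048161)
F(-44) - y = 186 - 1*(-758/15739) = 186 + 758/15739 = 2928212/15739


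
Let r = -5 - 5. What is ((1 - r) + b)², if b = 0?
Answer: 121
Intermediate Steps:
r = -10
((1 - r) + b)² = ((1 - 1*(-10)) + 0)² = ((1 + 10) + 0)² = (11 + 0)² = 11² = 121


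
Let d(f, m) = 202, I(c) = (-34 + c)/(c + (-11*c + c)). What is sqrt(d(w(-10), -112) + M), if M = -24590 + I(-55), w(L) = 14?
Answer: I*sqrt(663968195)/165 ≈ 156.17*I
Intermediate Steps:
I(c) = -(-34 + c)/(9*c) (I(c) = (-34 + c)/(c - 10*c) = (-34 + c)/((-9*c)) = (-34 + c)*(-1/(9*c)) = -(-34 + c)/(9*c))
M = -12172139/495 (M = -24590 + (1/9)*(34 - 1*(-55))/(-55) = -24590 + (1/9)*(-1/55)*(34 + 55) = -24590 + (1/9)*(-1/55)*89 = -24590 - 89/495 = -12172139/495 ≈ -24590.)
sqrt(d(w(-10), -112) + M) = sqrt(202 - 12172139/495) = sqrt(-12072149/495) = I*sqrt(663968195)/165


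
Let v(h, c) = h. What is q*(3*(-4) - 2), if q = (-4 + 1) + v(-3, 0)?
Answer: 84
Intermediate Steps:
q = -6 (q = (-4 + 1) - 3 = -3 - 3 = -6)
q*(3*(-4) - 2) = -6*(3*(-4) - 2) = -6*(-12 - 2) = -6*(-14) = 84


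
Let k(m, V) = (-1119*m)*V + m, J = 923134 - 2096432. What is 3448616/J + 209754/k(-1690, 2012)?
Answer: -3280358255463847/1116073801413935 ≈ -2.9392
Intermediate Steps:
J = -1173298
k(m, V) = m - 1119*V*m (k(m, V) = -1119*V*m + m = m - 1119*V*m)
3448616/J + 209754/k(-1690, 2012) = 3448616/(-1173298) + 209754/((-1690*(1 - 1119*2012))) = 3448616*(-1/1173298) + 209754/((-1690*(1 - 2251428))) = -1724308/586649 + 209754/((-1690*(-2251427))) = -1724308/586649 + 209754/3804911630 = -1724308/586649 + 209754*(1/3804911630) = -1724308/586649 + 104877/1902455815 = -3280358255463847/1116073801413935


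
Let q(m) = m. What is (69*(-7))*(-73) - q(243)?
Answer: 35016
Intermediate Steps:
(69*(-7))*(-73) - q(243) = (69*(-7))*(-73) - 1*243 = -483*(-73) - 243 = 35259 - 243 = 35016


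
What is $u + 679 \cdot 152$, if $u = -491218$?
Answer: $-388010$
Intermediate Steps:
$u + 679 \cdot 152 = -491218 + 679 \cdot 152 = -491218 + 103208 = -388010$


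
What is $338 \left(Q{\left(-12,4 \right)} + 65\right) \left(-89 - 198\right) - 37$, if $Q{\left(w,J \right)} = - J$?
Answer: $-5917403$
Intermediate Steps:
$338 \left(Q{\left(-12,4 \right)} + 65\right) \left(-89 - 198\right) - 37 = 338 \left(\left(-1\right) 4 + 65\right) \left(-89 - 198\right) - 37 = 338 \left(-4 + 65\right) \left(-287\right) - 37 = 338 \cdot 61 \left(-287\right) - 37 = 338 \left(-17507\right) - 37 = -5917366 - 37 = -5917403$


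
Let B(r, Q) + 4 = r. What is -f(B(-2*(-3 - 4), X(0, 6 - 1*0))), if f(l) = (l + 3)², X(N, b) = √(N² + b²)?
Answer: -169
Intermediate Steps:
B(r, Q) = -4 + r
f(l) = (3 + l)²
-f(B(-2*(-3 - 4), X(0, 6 - 1*0))) = -(3 + (-4 - 2*(-3 - 4)))² = -(3 + (-4 - 2*(-7)))² = -(3 + (-4 + 14))² = -(3 + 10)² = -1*13² = -1*169 = -169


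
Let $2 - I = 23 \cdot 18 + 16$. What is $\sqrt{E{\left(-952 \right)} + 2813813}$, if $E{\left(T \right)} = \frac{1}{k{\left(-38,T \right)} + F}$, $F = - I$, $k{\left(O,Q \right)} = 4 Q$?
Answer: $\frac{\sqrt{47553439695}}{130} \approx 1677.4$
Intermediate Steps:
$I = -428$ ($I = 2 - \left(23 \cdot 18 + 16\right) = 2 - \left(414 + 16\right) = 2 - 430 = -428$)
$F = 428$ ($F = \left(-1\right) \left(-428\right) = 428$)
$E{\left(T \right)} = \frac{1}{428 + 4 T}$ ($E{\left(T \right)} = \frac{1}{4 T + 428} = \frac{1}{428 + 4 T}$)
$\sqrt{E{\left(-952 \right)} + 2813813} = \sqrt{\frac{1}{4 \left(107 - 952\right)} + 2813813} = \sqrt{\frac{1}{4 \left(-845\right)} + 2813813} = \sqrt{\frac{1}{4} \left(- \frac{1}{845}\right) + 2813813} = \sqrt{- \frac{1}{3380} + 2813813} = \sqrt{\frac{9510687939}{3380}} = \frac{\sqrt{47553439695}}{130}$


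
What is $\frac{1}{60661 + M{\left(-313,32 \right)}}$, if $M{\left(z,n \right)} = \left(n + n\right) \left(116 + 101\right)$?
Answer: $\frac{1}{74549} \approx 1.3414 \cdot 10^{-5}$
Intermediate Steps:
$M{\left(z,n \right)} = 434 n$ ($M{\left(z,n \right)} = 2 n 217 = 434 n$)
$\frac{1}{60661 + M{\left(-313,32 \right)}} = \frac{1}{60661 + 434 \cdot 32} = \frac{1}{60661 + 13888} = \frac{1}{74549}$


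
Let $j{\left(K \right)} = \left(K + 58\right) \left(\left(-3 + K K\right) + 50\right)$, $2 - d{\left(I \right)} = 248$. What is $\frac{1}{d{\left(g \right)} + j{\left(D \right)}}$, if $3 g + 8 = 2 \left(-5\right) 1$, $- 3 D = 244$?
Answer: $- \frac{27}{4203772} \approx -6.4228 \cdot 10^{-6}$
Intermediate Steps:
$D = - \frac{244}{3}$ ($D = \left(- \frac{1}{3}\right) 244 = - \frac{244}{3} \approx -81.333$)
$g = -6$ ($g = - \frac{8}{3} + \frac{2 \left(-5\right) 1}{3} = - \frac{8}{3} + \frac{\left(-10\right) 1}{3} = - \frac{8}{3} + \frac{1}{3} \left(-10\right) = - \frac{8}{3} - \frac{10}{3} = -6$)
$d{\left(I \right)} = -246$ ($d{\left(I \right)} = 2 - 248 = -246$)
$j{\left(K \right)} = \left(47 + K^{2}\right) \left(58 + K\right)$ ($j{\left(K \right)} = \left(58 + K\right) \left(\left(-3 + K^{2}\right) + 50\right) = \left(58 + K\right) \left(47 + K^{2}\right) = \left(47 + K^{2}\right) \left(58 + K\right)$)
$\frac{1}{d{\left(g \right)} + j{\left(D \right)}} = \frac{1}{-246 + \left(2726 + \left(- \frac{244}{3}\right)^{3} + 47 \left(- \frac{244}{3}\right) + 58 \left(- \frac{244}{3}\right)^{2}\right)} = \frac{1}{-246 + \left(2726 - \frac{14526784}{27} - \frac{11468}{3} + 58 \cdot \frac{59536}{9}\right)} = \frac{1}{-246 + \left(2726 - \frac{14526784}{27} - \frac{11468}{3} + \frac{3453088}{9}\right)} = \frac{1}{-246 - \frac{4197130}{27}} = \frac{1}{- \frac{4203772}{27}} = - \frac{27}{4203772}$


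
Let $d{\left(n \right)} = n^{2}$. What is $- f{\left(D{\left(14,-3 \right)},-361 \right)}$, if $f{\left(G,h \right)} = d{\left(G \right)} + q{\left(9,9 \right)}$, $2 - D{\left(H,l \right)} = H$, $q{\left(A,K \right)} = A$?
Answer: $-153$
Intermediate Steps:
$D{\left(H,l \right)} = 2 - H$
$f{\left(G,h \right)} = 9 + G^{2}$ ($f{\left(G,h \right)} = G^{2} + 9 = 9 + G^{2}$)
$- f{\left(D{\left(14,-3 \right)},-361 \right)} = - (9 + \left(2 - 14\right)^{2}) = - (9 + \left(-12\right)^{2}) = - (9 + 144) = \left(-1\right) 153 = -153$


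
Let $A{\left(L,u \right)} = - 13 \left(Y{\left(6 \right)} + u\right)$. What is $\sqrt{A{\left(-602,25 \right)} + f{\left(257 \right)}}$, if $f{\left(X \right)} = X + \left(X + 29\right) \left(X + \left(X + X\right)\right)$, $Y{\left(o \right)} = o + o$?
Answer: $\sqrt{220282} \approx 469.34$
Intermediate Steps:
$Y{\left(o \right)} = 2 o$
$A{\left(L,u \right)} = -156 - 13 u$ ($A{\left(L,u \right)} = - 13 \left(2 \cdot 6 + u\right) = - 13 \left(12 + u\right) = -156 - 13 u$)
$f{\left(X \right)} = X + 3 X \left(29 + X\right)$ ($f{\left(X \right)} = X + \left(29 + X\right) \left(X + 2 X\right) = X + \left(29 + X\right) 3 X = X + 3 X \left(29 + X\right)$)
$\sqrt{A{\left(-602,25 \right)} + f{\left(257 \right)}} = \sqrt{\left(-156 - 325\right) + 257 \left(88 + 3 \cdot 257\right)} = \sqrt{\left(-156 - 325\right) + 257 \left(88 + 771\right)} = \sqrt{-481 + 257 \cdot 859} = \sqrt{-481 + 220763} = \sqrt{220282}$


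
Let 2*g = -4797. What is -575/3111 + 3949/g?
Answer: -9109651/4974489 ≈ -1.8313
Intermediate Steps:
g = -4797/2 (g = (½)*(-4797) = -4797/2 ≈ -2398.5)
-575/3111 + 3949/g = -575/3111 + 3949/(-4797/2) = -575*1/3111 + 3949*(-2/4797) = -575/3111 - 7898/4797 = -9109651/4974489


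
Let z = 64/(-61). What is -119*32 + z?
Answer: -232352/61 ≈ -3809.1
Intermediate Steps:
z = -64/61 (z = 64*(-1/61) = -64/61 ≈ -1.0492)
-119*32 + z = -119*32 - 64/61 = -3808 - 64/61 = -232352/61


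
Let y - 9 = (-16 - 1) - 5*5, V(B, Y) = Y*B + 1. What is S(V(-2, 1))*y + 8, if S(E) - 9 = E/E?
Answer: -322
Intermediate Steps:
V(B, Y) = 1 + B*Y (V(B, Y) = B*Y + 1 = 1 + B*Y)
y = -33 (y = 9 + ((-16 - 1) - 5*5) = 9 + (-17 - 25) = 9 - 42 = -33)
S(E) = 10 (S(E) = 9 + E/E = 9 + 1 = 10)
S(V(-2, 1))*y + 8 = 10*(-33) + 8 = -330 + 8 = -322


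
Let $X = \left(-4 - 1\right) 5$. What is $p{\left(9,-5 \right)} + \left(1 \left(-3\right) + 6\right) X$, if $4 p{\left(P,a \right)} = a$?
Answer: $- \frac{305}{4} \approx -76.25$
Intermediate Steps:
$p{\left(P,a \right)} = \frac{a}{4}$
$X = -25$ ($X = \left(-5\right) 5 = -25$)
$p{\left(9,-5 \right)} + \left(1 \left(-3\right) + 6\right) X = \frac{1}{4} \left(-5\right) + \left(1 \left(-3\right) + 6\right) \left(-25\right) = - \frac{5}{4} + \left(-3 + 6\right) \left(-25\right) = - \frac{5}{4} + 3 \left(-25\right) = - \frac{5}{4} - 75 = - \frac{305}{4}$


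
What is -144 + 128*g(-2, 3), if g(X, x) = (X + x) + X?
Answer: -272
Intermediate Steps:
g(X, x) = x + 2*X
-144 + 128*g(-2, 3) = -144 + 128*(3 + 2*(-2)) = -144 + 128*(3 - 4) = -144 + 128*(-1) = -144 - 128 = -272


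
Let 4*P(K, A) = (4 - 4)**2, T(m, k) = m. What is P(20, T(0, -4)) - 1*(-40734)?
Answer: 40734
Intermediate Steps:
P(K, A) = 0 (P(K, A) = (4 - 4)**2/4 = (1/4)*0**2 = (1/4)*0 = 0)
P(20, T(0, -4)) - 1*(-40734) = 0 - 1*(-40734) = 0 + 40734 = 40734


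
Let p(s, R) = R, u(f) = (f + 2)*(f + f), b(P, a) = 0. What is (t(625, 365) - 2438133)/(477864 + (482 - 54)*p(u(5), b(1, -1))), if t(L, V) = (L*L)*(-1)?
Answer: -1414379/238932 ≈ -5.9196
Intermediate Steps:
u(f) = 2*f*(2 + f) (u(f) = (2 + f)*(2*f) = 2*f*(2 + f))
t(L, V) = -L**2 (t(L, V) = L**2*(-1) = -L**2)
(t(625, 365) - 2438133)/(477864 + (482 - 54)*p(u(5), b(1, -1))) = (-1*625**2 - 2438133)/(477864 + (482 - 54)*0) = (-1*390625 - 2438133)/(477864 + 428*0) = (-390625 - 2438133)/(477864 + 0) = -2828758/477864 = -2828758*1/477864 = -1414379/238932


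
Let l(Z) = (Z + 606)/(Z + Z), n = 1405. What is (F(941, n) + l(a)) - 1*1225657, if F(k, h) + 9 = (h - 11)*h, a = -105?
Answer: 51303113/70 ≈ 7.3290e+5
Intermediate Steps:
l(Z) = (606 + Z)/(2*Z) (l(Z) = (606 + Z)/((2*Z)) = (606 + Z)*(1/(2*Z)) = (606 + Z)/(2*Z))
F(k, h) = -9 + h*(-11 + h) (F(k, h) = -9 + (h - 11)*h = -9 + (-11 + h)*h = -9 + h*(-11 + h))
(F(941, n) + l(a)) - 1*1225657 = ((-9 + 1405**2 - 11*1405) + (1/2)*(606 - 105)/(-105)) - 1*1225657 = ((-9 + 1974025 - 15455) + (1/2)*(-1/105)*501) - 1225657 = (1958561 - 167/70) - 1225657 = 137099103/70 - 1225657 = 51303113/70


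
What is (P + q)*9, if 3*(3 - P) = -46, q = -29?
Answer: -96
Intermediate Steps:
P = 55/3 (P = 3 - ⅓*(-46) = 3 + 46/3 = 55/3 ≈ 18.333)
(P + q)*9 = (55/3 - 29)*9 = -32/3*9 = -96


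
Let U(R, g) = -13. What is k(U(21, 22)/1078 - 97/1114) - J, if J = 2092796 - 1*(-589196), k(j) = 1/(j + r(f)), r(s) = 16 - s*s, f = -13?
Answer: -123274761431175/45963881 ≈ -2.6820e+6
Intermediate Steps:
r(s) = 16 - s²
k(j) = 1/(-153 + j) (k(j) = 1/(j + (16 - 1*(-13)²)) = 1/(j + (16 - 1*169)) = 1/(j + (16 - 169)) = 1/(j - 153) = 1/(-153 + j))
J = 2681992 (J = 2092796 + 589196 = 2681992)
k(U(21, 22)/1078 - 97/1114) - J = 1/(-153 + (-13/1078 - 97/1114)) - 1*2681992 = 1/(-153 + (-13*1/1078 - 97*1/1114)) - 2681992 = 1/(-153 + (-13/1078 - 97/1114)) - 2681992 = 1/(-153 - 29762/300223) - 2681992 = 1/(-45963881/300223) - 2681992 = -300223/45963881 - 2681992 = -123274761431175/45963881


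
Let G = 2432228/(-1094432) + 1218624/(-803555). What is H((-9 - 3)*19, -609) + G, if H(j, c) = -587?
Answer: -129879310388307/219859076440 ≈ -590.74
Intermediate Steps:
G = -822032518027/219859076440 (G = 2432228*(-1/1094432) + 1218624*(-1/803555) = -608057/273608 - 1218624/803555 = -822032518027/219859076440 ≈ -3.7389)
H((-9 - 3)*19, -609) + G = -587 - 822032518027/219859076440 = -129879310388307/219859076440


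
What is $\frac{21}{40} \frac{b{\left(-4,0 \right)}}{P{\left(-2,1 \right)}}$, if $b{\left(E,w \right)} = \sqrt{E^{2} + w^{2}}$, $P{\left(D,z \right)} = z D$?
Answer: $- \frac{21}{20} \approx -1.05$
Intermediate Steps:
$P{\left(D,z \right)} = D z$
$\frac{21}{40} \frac{b{\left(-4,0 \right)}}{P{\left(-2,1 \right)}} = \frac{21}{40} \frac{\sqrt{\left(-4\right)^{2} + 0^{2}}}{\left(-2\right) 1} = 21 \cdot \frac{1}{40} \frac{\sqrt{16 + 0}}{-2} = \frac{21 \sqrt{16} \left(- \frac{1}{2}\right)}{40} = \frac{21 \cdot 4 \left(- \frac{1}{2}\right)}{40} = \frac{21}{40} \left(-2\right) = - \frac{21}{20}$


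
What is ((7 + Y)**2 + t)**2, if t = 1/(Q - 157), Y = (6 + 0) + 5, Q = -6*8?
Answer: 4411483561/42025 ≈ 1.0497e+5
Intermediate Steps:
Q = -48
Y = 11 (Y = 6 + 5 = 11)
t = -1/205 (t = 1/(-48 - 157) = 1/(-205) = -1/205 ≈ -0.0048781)
((7 + Y)**2 + t)**2 = ((7 + 11)**2 - 1/205)**2 = (18**2 - 1/205)**2 = (324 - 1/205)**2 = (66419/205)**2 = 4411483561/42025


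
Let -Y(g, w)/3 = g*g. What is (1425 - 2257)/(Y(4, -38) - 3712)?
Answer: 52/235 ≈ 0.22128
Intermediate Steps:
Y(g, w) = -3*g**2 (Y(g, w) = -3*g*g = -3*g**2)
(1425 - 2257)/(Y(4, -38) - 3712) = (1425 - 2257)/(-3*4**2 - 3712) = -832/(-3*16 - 3712) = -832/(-48 - 3712) = -832/(-3760) = -832*(-1/3760) = 52/235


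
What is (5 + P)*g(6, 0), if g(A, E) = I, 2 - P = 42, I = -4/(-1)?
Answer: -140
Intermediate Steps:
I = 4 (I = -4*(-1) = 4)
P = -40 (P = 2 - 1*42 = 2 - 42 = -40)
g(A, E) = 4
(5 + P)*g(6, 0) = (5 - 40)*4 = -35*4 = -140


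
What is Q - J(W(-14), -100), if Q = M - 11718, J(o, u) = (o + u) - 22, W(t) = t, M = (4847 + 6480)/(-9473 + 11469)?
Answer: -23106345/1996 ≈ -11576.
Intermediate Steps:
M = 11327/1996 ≈ 5.6749
J(o, u) = -22 + o + u
Q = -23377801/1996 (Q = 11327/1996 - 11718 = -23377801/1996 ≈ -11712.)
Q - J(W(-14), -100) = -23377801/1996 - (-22 - 14 - 100) = -23377801/1996 - 1*(-136) = -23377801/1996 + 136 = -23106345/1996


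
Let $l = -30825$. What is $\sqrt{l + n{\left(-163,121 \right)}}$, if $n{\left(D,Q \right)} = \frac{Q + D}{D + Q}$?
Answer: $2 i \sqrt{7706} \approx 175.57 i$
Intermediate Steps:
$n{\left(D,Q \right)} = 1$ ($n{\left(D,Q \right)} = \frac{D + Q}{D + Q} = 1$)
$\sqrt{l + n{\left(-163,121 \right)}} = \sqrt{-30825 + 1} = \sqrt{-30824} = 2 i \sqrt{7706}$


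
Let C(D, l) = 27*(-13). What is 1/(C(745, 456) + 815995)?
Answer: 1/815644 ≈ 1.2260e-6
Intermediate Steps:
C(D, l) = -351
1/(C(745, 456) + 815995) = 1/(-351 + 815995) = 1/815644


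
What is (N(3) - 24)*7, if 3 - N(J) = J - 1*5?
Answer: -133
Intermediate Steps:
N(J) = 8 - J (N(J) = 3 - (J - 1*5) = 3 - (J - 5) = 3 - (-5 + J) = 3 + (5 - J) = 8 - J)
(N(3) - 24)*7 = ((8 - 1*3) - 24)*7 = ((8 - 3) - 24)*7 = (5 - 24)*7 = -19*7 = -133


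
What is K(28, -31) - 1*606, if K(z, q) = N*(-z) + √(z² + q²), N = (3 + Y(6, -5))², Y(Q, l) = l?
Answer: -718 + √1745 ≈ -676.23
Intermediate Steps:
N = 4 (N = (3 - 5)² = (-2)² = 4)
K(z, q) = √(q² + z²) - 4*z (K(z, q) = 4*(-z) + √(z² + q²) = -4*z + √(q² + z²) = √(q² + z²) - 4*z)
K(28, -31) - 1*606 = (√((-31)² + 28²) - 4*28) - 1*606 = (√(961 + 784) - 112) - 606 = (√1745 - 112) - 606 = (-112 + √1745) - 606 = -718 + √1745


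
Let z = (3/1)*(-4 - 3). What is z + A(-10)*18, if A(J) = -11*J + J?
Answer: 1779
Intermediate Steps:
A(J) = -10*J
z = -21 (z = (3*1)*(-7) = 3*(-7) = -21)
z + A(-10)*18 = -21 - 10*(-10)*18 = -21 + 100*18 = -21 + 1800 = 1779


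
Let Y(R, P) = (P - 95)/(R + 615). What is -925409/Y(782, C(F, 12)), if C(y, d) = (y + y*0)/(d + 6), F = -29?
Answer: 23270334714/1739 ≈ 1.3381e+7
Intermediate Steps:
C(y, d) = y/(6 + d) (C(y, d) = (y + 0)/(6 + d) = y/(6 + d))
Y(R, P) = (-95 + P)/(615 + R)
-925409/Y(782, C(F, 12)) = -925409*(615 + 782)/(-95 - 29/(6 + 12)) = -925409*1397/(-95 - 29/18) = -925409/((1/1397)*(-1739/18)) = -925409/(-1739/25146) = -925409*(-25146/1739) = 23270334714/1739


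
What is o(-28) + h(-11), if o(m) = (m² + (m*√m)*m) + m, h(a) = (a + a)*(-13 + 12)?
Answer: 778 + 1568*I*√7 ≈ 778.0 + 4148.5*I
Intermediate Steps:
h(a) = -2*a (h(a) = (2*a)*(-1) = -2*a)
o(m) = m + m² + m^(5/2) (o(m) = (m² + m^(3/2)*m) + m = (m² + m^(5/2)) + m = m + m² + m^(5/2))
o(-28) + h(-11) = (-28 + (-28)² + (-28)^(5/2)) - 2*(-11) = (-28 + 784 + 1568*I*√7) + 22 = (756 + 1568*I*√7) + 22 = 778 + 1568*I*√7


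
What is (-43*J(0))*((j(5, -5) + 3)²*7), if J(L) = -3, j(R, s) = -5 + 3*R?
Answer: 152607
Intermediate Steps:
(-43*J(0))*((j(5, -5) + 3)²*7) = (-43*(-3))*(((-5 + 3*5) + 3)²*7) = 129*(((-5 + 15) + 3)²*7) = 129*((10 + 3)²*7) = 129*(13²*7) = 129*(169*7) = 129*1183 = 152607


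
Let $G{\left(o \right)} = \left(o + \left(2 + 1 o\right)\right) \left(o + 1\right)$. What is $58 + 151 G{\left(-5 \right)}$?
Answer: $4890$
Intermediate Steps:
$G{\left(o \right)} = \left(1 + o\right) \left(2 + 2 o\right)$ ($G{\left(o \right)} = \left(o + \left(2 + o\right)\right) \left(1 + o\right) = \left(2 + 2 o\right) \left(1 + o\right) = \left(1 + o\right) \left(2 + 2 o\right)$)
$58 + 151 G{\left(-5 \right)} = 58 + 151 \left(2 + 2 \left(-5\right)^{2} + 4 \left(-5\right)\right) = 58 + 151 \left(2 + 2 \cdot 25 - 20\right) = 58 + 151 \left(2 + 50 - 20\right) = 58 + 151 \cdot 32 = 58 + 4832 = 4890$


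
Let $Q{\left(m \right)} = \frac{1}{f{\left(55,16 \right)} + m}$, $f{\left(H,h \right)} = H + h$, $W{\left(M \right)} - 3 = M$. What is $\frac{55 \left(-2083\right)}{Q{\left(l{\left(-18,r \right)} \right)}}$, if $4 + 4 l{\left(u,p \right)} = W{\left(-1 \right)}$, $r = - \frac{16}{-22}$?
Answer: $- \frac{16153665}{2} \approx -8.0768 \cdot 10^{6}$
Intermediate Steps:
$W{\left(M \right)} = 3 + M$
$r = \frac{8}{11}$ ($r = \left(-16\right) \left(- \frac{1}{22}\right) = \frac{8}{11} \approx 0.72727$)
$l{\left(u,p \right)} = - \frac{1}{2}$ ($l{\left(u,p \right)} = -1 + \frac{3 - 1}{4} = -1 + \frac{1}{4} \cdot 2 = -1 + \frac{1}{2} = - \frac{1}{2}$)
$Q{\left(m \right)} = \frac{1}{71 + m}$ ($Q{\left(m \right)} = \frac{1}{\left(55 + 16\right) + m} = \frac{1}{71 + m}$)
$\frac{55 \left(-2083\right)}{Q{\left(l{\left(-18,r \right)} \right)}} = \frac{55 \left(-2083\right)}{\frac{1}{71 - \frac{1}{2}}} = - \frac{114565}{\frac{1}{\frac{141}{2}}} = - \frac{114565}{\frac{2}{141}} = \left(-114565\right) \frac{141}{2} = - \frac{16153665}{2}$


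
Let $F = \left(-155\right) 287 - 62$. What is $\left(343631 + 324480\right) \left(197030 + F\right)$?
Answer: $101875569613$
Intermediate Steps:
$F = -44547$ ($F = -44485 - 62 = -44547$)
$\left(343631 + 324480\right) \left(197030 + F\right) = \left(343631 + 324480\right) \left(197030 - 44547\right) = 668111 \cdot 152483 = 101875569613$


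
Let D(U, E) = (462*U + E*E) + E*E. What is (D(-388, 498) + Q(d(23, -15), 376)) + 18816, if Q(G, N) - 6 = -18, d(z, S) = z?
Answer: 335556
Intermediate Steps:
Q(G, N) = -12 (Q(G, N) = 6 - 18 = -12)
D(U, E) = 2*E² + 462*U (D(U, E) = (462*U + E²) + E² = (E² + 462*U) + E² = 2*E² + 462*U)
(D(-388, 498) + Q(d(23, -15), 376)) + 18816 = ((2*498² + 462*(-388)) - 12) + 18816 = ((2*248004 - 179256) - 12) + 18816 = ((496008 - 179256) - 12) + 18816 = (316752 - 12) + 18816 = 316740 + 18816 = 335556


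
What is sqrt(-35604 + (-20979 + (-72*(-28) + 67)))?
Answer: 10*I*sqrt(545) ≈ 233.45*I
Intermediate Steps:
sqrt(-35604 + (-20979 + (-72*(-28) + 67))) = sqrt(-35604 + (-20979 + (2016 + 67))) = sqrt(-35604 + (-20979 + 2083)) = sqrt(-35604 - 18896) = sqrt(-54500) = 10*I*sqrt(545)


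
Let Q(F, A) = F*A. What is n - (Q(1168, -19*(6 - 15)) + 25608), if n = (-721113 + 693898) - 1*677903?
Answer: -930454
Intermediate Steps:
n = -705118 (n = -27215 - 677903 = -705118)
Q(F, A) = A*F
n - (Q(1168, -19*(6 - 15)) + 25608) = -705118 - (-19*(6 - 15)*1168 + 25608) = -705118 - (-19*(-9)*1168 + 25608) = -705118 - (171*1168 + 25608) = -705118 - (199728 + 25608) = -705118 - 1*225336 = -705118 - 225336 = -930454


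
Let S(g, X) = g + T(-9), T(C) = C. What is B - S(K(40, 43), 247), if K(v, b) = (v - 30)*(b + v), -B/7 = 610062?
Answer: -4271255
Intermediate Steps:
B = -4270434 (B = -7*610062 = -4270434)
K(v, b) = (-30 + v)*(b + v)
S(g, X) = -9 + g (S(g, X) = g - 9 = -9 + g)
B - S(K(40, 43), 247) = -4270434 - (-9 + (40**2 - 30*43 - 30*40 + 43*40)) = -4270434 - (-9 + (1600 - 1290 - 1200 + 1720)) = -4270434 - (-9 + 830) = -4270434 - 1*821 = -4270434 - 821 = -4271255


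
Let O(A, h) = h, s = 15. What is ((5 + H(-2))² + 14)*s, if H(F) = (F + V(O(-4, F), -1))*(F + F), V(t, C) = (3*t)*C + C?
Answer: 945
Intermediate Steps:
V(t, C) = C + 3*C*t (V(t, C) = 3*C*t + C = C + 3*C*t)
H(F) = 2*F*(-1 - 2*F) (H(F) = (F - (1 + 3*F))*(F + F) = (F + (-1 - 3*F))*(2*F) = (-1 - 2*F)*(2*F) = 2*F*(-1 - 2*F))
((5 + H(-2))² + 14)*s = ((5 - 2*(-2)*(1 + 2*(-2)))² + 14)*15 = ((5 - 2*(-2)*(1 - 4))² + 14)*15 = ((5 - 2*(-2)*(-3))² + 14)*15 = ((5 - 12)² + 14)*15 = ((-7)² + 14)*15 = (49 + 14)*15 = 63*15 = 945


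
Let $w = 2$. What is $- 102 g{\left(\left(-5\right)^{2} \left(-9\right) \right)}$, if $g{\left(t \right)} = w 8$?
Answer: $-1632$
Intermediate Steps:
$g{\left(t \right)} = 16$ ($g{\left(t \right)} = 2 \cdot 8 = 16$)
$- 102 g{\left(\left(-5\right)^{2} \left(-9\right) \right)} = \left(-102\right) 16 = -1632$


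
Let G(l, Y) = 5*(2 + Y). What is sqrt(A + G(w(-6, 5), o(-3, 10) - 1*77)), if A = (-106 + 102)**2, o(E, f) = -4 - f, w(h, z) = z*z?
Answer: I*sqrt(429) ≈ 20.712*I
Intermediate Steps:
w(h, z) = z**2
G(l, Y) = 10 + 5*Y
A = 16 (A = (-4)**2 = 16)
sqrt(A + G(w(-6, 5), o(-3, 10) - 1*77)) = sqrt(16 + (10 + 5*((-4 - 1*10) - 1*77))) = sqrt(16 + (10 + 5*((-4 - 10) - 77))) = sqrt(16 + (10 + 5*(-14 - 77))) = sqrt(16 + (10 + 5*(-91))) = sqrt(16 + (10 - 455)) = sqrt(16 - 445) = sqrt(-429) = I*sqrt(429)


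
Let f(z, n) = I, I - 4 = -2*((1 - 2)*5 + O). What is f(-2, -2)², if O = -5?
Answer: 576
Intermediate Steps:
I = 24 (I = 4 - 2*((1 - 2)*5 - 5) = 4 - 2*(-1*5 - 5) = 4 - 2*(-5 - 5) = 4 - 2*(-10) = 4 + 20 = 24)
f(z, n) = 24
f(-2, -2)² = 24² = 576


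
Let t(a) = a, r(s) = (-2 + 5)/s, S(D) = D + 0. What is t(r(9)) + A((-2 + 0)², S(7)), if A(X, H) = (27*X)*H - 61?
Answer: 2086/3 ≈ 695.33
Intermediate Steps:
S(D) = D
r(s) = 3/s
A(X, H) = -61 + 27*H*X (A(X, H) = 27*H*X - 61 = -61 + 27*H*X)
t(r(9)) + A((-2 + 0)², S(7)) = 3/9 + (-61 + 27*7*(-2 + 0)²) = 3*(⅑) + (-61 + 27*7*(-2)²) = ⅓ + (-61 + 27*7*4) = ⅓ + (-61 + 756) = ⅓ + 695 = 2086/3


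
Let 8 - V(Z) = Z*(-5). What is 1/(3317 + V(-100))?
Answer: 1/2825 ≈ 0.00035398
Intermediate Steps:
V(Z) = 8 + 5*Z (V(Z) = 8 - Z*(-5) = 8 - (-5)*Z = 8 + 5*Z)
1/(3317 + V(-100)) = 1/(3317 + (8 + 5*(-100))) = 1/(3317 + (8 - 500)) = 1/(3317 - 492) = 1/2825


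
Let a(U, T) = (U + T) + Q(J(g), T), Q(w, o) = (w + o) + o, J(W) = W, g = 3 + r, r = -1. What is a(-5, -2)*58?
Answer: -522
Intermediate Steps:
g = 2 (g = 3 - 1 = 2)
Q(w, o) = w + 2*o (Q(w, o) = (o + w) + o = w + 2*o)
a(U, T) = 2 + U + 3*T (a(U, T) = (U + T) + (2 + 2*T) = (T + U) + (2 + 2*T) = 2 + U + 3*T)
a(-5, -2)*58 = (2 - 5 + 3*(-2))*58 = (2 - 5 - 6)*58 = -9*58 = -522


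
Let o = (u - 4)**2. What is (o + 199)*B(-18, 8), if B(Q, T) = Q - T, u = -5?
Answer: -7280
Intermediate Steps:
o = 81 (o = (-5 - 4)**2 = (-9)**2 = 81)
(o + 199)*B(-18, 8) = (81 + 199)*(-18 - 1*8) = 280*(-18 - 8) = 280*(-26) = -7280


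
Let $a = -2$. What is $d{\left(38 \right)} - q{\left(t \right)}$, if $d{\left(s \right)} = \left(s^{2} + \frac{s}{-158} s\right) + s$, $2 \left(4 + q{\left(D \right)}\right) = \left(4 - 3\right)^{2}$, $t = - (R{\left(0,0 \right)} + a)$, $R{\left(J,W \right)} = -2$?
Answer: $\frac{233265}{158} \approx 1476.4$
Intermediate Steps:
$t = 4$ ($t = - (-2 - 2) = \left(-1\right) \left(-4\right) = 4$)
$q{\left(D \right)} = - \frac{7}{2}$ ($q{\left(D \right)} = -4 + \frac{\left(4 - 3\right)^{2}}{2} = -4 + \frac{1^{2}}{2} = -4 + \frac{1}{2} \cdot 1 = -4 + \frac{1}{2} = - \frac{7}{2}$)
$d{\left(s \right)} = s + \frac{157 s^{2}}{158}$ ($d{\left(s \right)} = \left(s^{2} + s \left(- \frac{1}{158}\right) s\right) + s = \left(s^{2} + - \frac{s}{158} s\right) + s = \left(s^{2} - \frac{s^{2}}{158}\right) + s = \frac{157 s^{2}}{158} + s = s + \frac{157 s^{2}}{158}$)
$d{\left(38 \right)} - q{\left(t \right)} = \frac{1}{158} \cdot 38 \left(158 + 157 \cdot 38\right) - - \frac{7}{2} = \frac{1}{158} \cdot 38 \left(158 + 5966\right) + \frac{7}{2} = \frac{1}{158} \cdot 38 \cdot 6124 + \frac{7}{2} = \frac{116356}{79} + \frac{7}{2} = \frac{233265}{158}$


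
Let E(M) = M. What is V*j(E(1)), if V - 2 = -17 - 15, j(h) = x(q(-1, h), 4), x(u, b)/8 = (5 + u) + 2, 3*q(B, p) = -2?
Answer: -1520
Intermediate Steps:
q(B, p) = -⅔ (q(B, p) = (⅓)*(-2) = -⅔)
x(u, b) = 56 + 8*u (x(u, b) = 8*((5 + u) + 2) = 8*(7 + u) = 56 + 8*u)
j(h) = 152/3 (j(h) = 56 + 8*(-⅔) = 56 - 16/3 = 152/3)
V = -30 (V = 2 + (-17 - 15) = 2 - 32 = -30)
V*j(E(1)) = -30*152/3 = -1520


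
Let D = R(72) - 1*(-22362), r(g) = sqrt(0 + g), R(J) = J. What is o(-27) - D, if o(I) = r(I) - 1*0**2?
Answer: -22434 + 3*I*sqrt(3) ≈ -22434.0 + 5.1962*I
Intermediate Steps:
r(g) = sqrt(g)
o(I) = sqrt(I) (o(I) = sqrt(I) - 1*0**2 = sqrt(I) - 1*0 = sqrt(I) + 0 = sqrt(I))
D = 22434 (D = 72 - 1*(-22362) = 72 + 22362 = 22434)
o(-27) - D = sqrt(-27) - 1*22434 = 3*I*sqrt(3) - 22434 = -22434 + 3*I*sqrt(3)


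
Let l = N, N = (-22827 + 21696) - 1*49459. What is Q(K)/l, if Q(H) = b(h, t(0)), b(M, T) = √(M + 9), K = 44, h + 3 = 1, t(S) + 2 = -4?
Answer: -√7/50590 ≈ -5.2298e-5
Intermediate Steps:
t(S) = -6 (t(S) = -2 - 4 = -6)
h = -2 (h = -3 + 1 = -2)
N = -50590 (N = -1131 - 49459 = -50590)
b(M, T) = √(9 + M)
l = -50590
Q(H) = √7 (Q(H) = √(9 - 2) = √7)
Q(K)/l = √7/(-50590) = √7*(-1/50590) = -√7/50590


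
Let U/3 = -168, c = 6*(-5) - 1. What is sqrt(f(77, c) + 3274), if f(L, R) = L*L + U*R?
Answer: sqrt(24827) ≈ 157.57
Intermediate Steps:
c = -31 (c = -30 - 1 = -31)
U = -504 (U = 3*(-168) = -504)
f(L, R) = L**2 - 504*R (f(L, R) = L*L - 504*R = L**2 - 504*R)
sqrt(f(77, c) + 3274) = sqrt((77**2 - 504*(-31)) + 3274) = sqrt((5929 + 15624) + 3274) = sqrt(21553 + 3274) = sqrt(24827)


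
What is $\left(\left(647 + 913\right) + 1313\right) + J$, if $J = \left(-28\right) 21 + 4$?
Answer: $2289$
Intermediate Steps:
$J = -584$ ($J = -588 + 4 = -584$)
$\left(\left(647 + 913\right) + 1313\right) + J = \left(\left(647 + 913\right) + 1313\right) - 584 = \left(1560 + 1313\right) - 584 = 2873 - 584 = 2289$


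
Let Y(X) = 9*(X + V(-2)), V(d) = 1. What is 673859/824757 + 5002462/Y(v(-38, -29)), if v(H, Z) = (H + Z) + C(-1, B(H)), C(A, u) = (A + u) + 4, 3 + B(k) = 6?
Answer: -687575277979/74228130 ≈ -9263.0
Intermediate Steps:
B(k) = 3 (B(k) = -3 + 6 = 3)
C(A, u) = 4 + A + u
v(H, Z) = 6 + H + Z (v(H, Z) = (H + Z) + (4 - 1 + 3) = (H + Z) + 6 = 6 + H + Z)
Y(X) = 9 + 9*X (Y(X) = 9*(X + 1) = 9*(1 + X) = 9 + 9*X)
673859/824757 + 5002462/Y(v(-38, -29)) = 673859/824757 + 5002462/(9 + 9*(6 - 38 - 29)) = 673859*(1/824757) + 5002462/(9 + 9*(-61)) = 673859/824757 + 5002462/(9 - 549) = 673859/824757 + 5002462/(-540) = 673859/824757 + 5002462*(-1/540) = 673859/824757 - 2501231/270 = -687575277979/74228130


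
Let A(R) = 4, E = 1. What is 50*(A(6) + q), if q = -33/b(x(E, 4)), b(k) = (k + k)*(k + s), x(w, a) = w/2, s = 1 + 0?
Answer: -900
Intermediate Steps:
s = 1
x(w, a) = w/2 (x(w, a) = w*(½) = w/2)
b(k) = 2*k*(1 + k) (b(k) = (k + k)*(k + 1) = (2*k)*(1 + k) = 2*k*(1 + k))
q = -22 (q = -33/(1 + (½)*1) = -33/(1 + ½) = -33/(2*(½)*(3/2)) = -33/3/2 = -33*⅔ = -22)
50*(A(6) + q) = 50*(4 - 22) = 50*(-18) = -900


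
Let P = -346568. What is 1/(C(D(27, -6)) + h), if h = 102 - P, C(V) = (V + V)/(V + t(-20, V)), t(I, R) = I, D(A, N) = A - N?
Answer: 13/4506776 ≈ 2.8845e-6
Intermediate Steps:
C(V) = 2*V/(-20 + V) (C(V) = (V + V)/(V - 20) = (2*V)/(-20 + V) = 2*V/(-20 + V))
h = 346670 (h = 102 - 1*(-346568) = 102 + 346568 = 346670)
1/(C(D(27, -6)) + h) = 1/(2*(27 - 1*(-6))/(-20 + (27 - 1*(-6))) + 346670) = 1/(2*(27 + 6)/(-20 + (27 + 6)) + 346670) = 1/(2*33/(-20 + 33) + 346670) = 1/(2*33/13 + 346670) = 1/(2*33*(1/13) + 346670) = 1/(66/13 + 346670) = 1/(4506776/13) = 13/4506776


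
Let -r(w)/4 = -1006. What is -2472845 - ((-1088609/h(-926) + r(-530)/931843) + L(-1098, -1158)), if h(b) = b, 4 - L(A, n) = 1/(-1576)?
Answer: -1682224549179230193/679954654984 ≈ -2.4740e+6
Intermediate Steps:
L(A, n) = 6305/1576 (L(A, n) = 4 - 1/(-1576) = 4 - 1*(-1/1576) = 4 + 1/1576 = 6305/1576)
r(w) = 4024 (r(w) = -4*(-1006) = 4024)
-2472845 - ((-1088609/h(-926) + r(-530)/931843) + L(-1098, -1158)) = -2472845 - ((-1088609/(-926) + 4024/931843) + 6305/1576) = -2472845 - ((-1088609*(-1/926) + 4024*(1/931843)) + 6305/1576) = -2472845 - ((1088609/926 + 4024/931843) + 6305/1576) = -2472845 - (1014416402611/862886618 + 6305/1576) = -2472845 - 1*802080375320713/679954654984 = -2472845 - 802080375320713/679954654984 = -1682224549179230193/679954654984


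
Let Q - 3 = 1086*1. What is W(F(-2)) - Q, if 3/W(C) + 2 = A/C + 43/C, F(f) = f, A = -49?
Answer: -1086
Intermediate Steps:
W(C) = 3/(-2 - 6/C) (W(C) = 3/(-2 + (-49/C + 43/C)) = 3/(-2 - 6/C))
Q = 1089 (Q = 3 + 1086*1 = 3 + 1086 = 1089)
W(F(-2)) - Q = -3*(-2)/(6 + 2*(-2)) - 1*1089 = -3*(-2)/(6 - 4) - 1089 = -3*(-2)/2 - 1089 = -3*(-2)*½ - 1089 = 3 - 1089 = -1086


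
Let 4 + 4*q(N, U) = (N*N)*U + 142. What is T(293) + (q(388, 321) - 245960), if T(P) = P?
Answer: 23671047/2 ≈ 1.1836e+7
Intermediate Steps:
q(N, U) = 69/2 + U*N**2/4 (q(N, U) = -1 + ((N*N)*U + 142)/4 = -1 + (N**2*U + 142)/4 = -1 + (U*N**2 + 142)/4 = -1 + (142 + U*N**2)/4 = -1 + (71/2 + U*N**2/4) = 69/2 + U*N**2/4)
T(293) + (q(388, 321) - 245960) = 293 + ((69/2 + (1/4)*321*388**2) - 245960) = 293 + ((69/2 + (1/4)*321*150544) - 245960) = 293 + ((69/2 + 12081156) - 245960) = 293 + (24162381/2 - 245960) = 293 + 23670461/2 = 23671047/2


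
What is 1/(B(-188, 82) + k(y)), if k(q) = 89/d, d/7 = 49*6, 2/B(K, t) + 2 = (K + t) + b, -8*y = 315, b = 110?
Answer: 2058/2147 ≈ 0.95855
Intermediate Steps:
y = -315/8 (y = -⅛*315 = -315/8 ≈ -39.375)
B(K, t) = 2/(108 + K + t) (B(K, t) = 2/(-2 + ((K + t) + 110)) = 2/(-2 + (110 + K + t)) = 2/(108 + K + t))
d = 2058 (d = 7*(49*6) = 7*294 = 2058)
k(q) = 89/2058
1/(B(-188, 82) + k(y)) = 1/(2/(108 - 188 + 82) + 89/2058) = 1/(2/2 + 89/2058) = 1/(2*(½) + 89/2058) = 1/(1 + 89/2058) = 1/(2147/2058) = 2058/2147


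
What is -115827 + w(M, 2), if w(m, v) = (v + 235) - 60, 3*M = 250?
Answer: -115650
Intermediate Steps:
M = 250/3 (M = (⅓)*250 = 250/3 ≈ 83.333)
w(m, v) = 175 + v (w(m, v) = (235 + v) - 60 = 175 + v)
-115827 + w(M, 2) = -115827 + (175 + 2) = -115827 + 177 = -115650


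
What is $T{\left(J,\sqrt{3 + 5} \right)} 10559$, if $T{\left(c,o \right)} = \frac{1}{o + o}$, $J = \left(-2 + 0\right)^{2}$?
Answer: $\frac{10559 \sqrt{2}}{8} \approx 1866.6$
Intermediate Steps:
$J = 4$ ($J = \left(-2\right)^{2} = 4$)
$T{\left(c,o \right)} = \frac{1}{2 o}$
$T{\left(J,\sqrt{3 + 5} \right)} 10559 = \frac{1}{2 \sqrt{3 + 5}} \cdot 10559 = \frac{1}{2 \sqrt{8}} \cdot 10559 = \frac{1}{2 \cdot 2 \sqrt{2}} \cdot 10559 = \frac{\frac{1}{4} \sqrt{2}}{2} \cdot 10559 = \frac{\sqrt{2}}{8} \cdot 10559 = \frac{10559 \sqrt{2}}{8}$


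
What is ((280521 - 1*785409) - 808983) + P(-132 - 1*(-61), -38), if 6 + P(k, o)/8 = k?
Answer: -1314487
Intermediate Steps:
P(k, o) = -48 + 8*k
((280521 - 1*785409) - 808983) + P(-132 - 1*(-61), -38) = ((280521 - 1*785409) - 808983) + (-48 + 8*(-132 - 1*(-61))) = ((280521 - 785409) - 808983) + (-48 + 8*(-132 + 61)) = (-504888 - 808983) + (-48 + 8*(-71)) = -1313871 + (-48 - 568) = -1313871 - 616 = -1314487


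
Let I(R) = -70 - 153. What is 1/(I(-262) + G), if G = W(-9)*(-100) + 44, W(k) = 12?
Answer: -1/1379 ≈ -0.00072516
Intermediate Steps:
I(R) = -223
G = -1156 (G = 12*(-100) + 44 = -1200 + 44 = -1156)
1/(I(-262) + G) = 1/(-223 - 1156) = 1/(-1379) = -1/1379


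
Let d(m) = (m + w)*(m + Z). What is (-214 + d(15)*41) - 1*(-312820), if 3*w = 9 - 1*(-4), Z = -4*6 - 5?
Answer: 904526/3 ≈ 3.0151e+5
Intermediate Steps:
Z = -29 (Z = -24 - 5 = -29)
w = 13/3 (w = (9 - 1*(-4))/3 = (9 + 4)/3 = (1/3)*13 = 13/3 ≈ 4.3333)
d(m) = (-29 + m)*(13/3 + m) (d(m) = (m + 13/3)*(m - 29) = (13/3 + m)*(-29 + m) = (-29 + m)*(13/3 + m))
(-214 + d(15)*41) - 1*(-312820) = (-214 + (-377/3 + 15**2 - 74/3*15)*41) - 1*(-312820) = (-214 + (-377/3 + 225 - 370)*41) + 312820 = (-214 - 812/3*41) + 312820 = (-214 - 33292/3) + 312820 = -33934/3 + 312820 = 904526/3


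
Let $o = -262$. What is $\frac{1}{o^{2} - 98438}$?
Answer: $- \frac{1}{29794} \approx -3.3564 \cdot 10^{-5}$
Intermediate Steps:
$\frac{1}{o^{2} - 98438} = \frac{1}{\left(-262\right)^{2} - 98438} = \frac{1}{68644 - 98438} = \frac{1}{-29794} = - \frac{1}{29794}$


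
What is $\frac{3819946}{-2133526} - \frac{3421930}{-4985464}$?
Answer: $- \frac{2935856659941}{2659154266516} \approx -1.1041$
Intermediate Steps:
$\frac{3819946}{-2133526} - \frac{3421930}{-4985464} = 3819946 \left(- \frac{1}{2133526}\right) - - \frac{1710965}{2492732} = - \frac{1909973}{1066763} + \frac{1710965}{2492732} = - \frac{2935856659941}{2659154266516}$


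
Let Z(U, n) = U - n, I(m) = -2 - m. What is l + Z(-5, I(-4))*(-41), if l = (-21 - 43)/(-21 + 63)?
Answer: 5995/21 ≈ 285.48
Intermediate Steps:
l = -32/21 (l = -64/42 = -64*1/42 = -32/21 ≈ -1.5238)
l + Z(-5, I(-4))*(-41) = -32/21 + (-5 - (-2 - 1*(-4)))*(-41) = -32/21 + (-5 - (-2 + 4))*(-41) = -32/21 + (-5 - 1*2)*(-41) = -32/21 + (-5 - 2)*(-41) = -32/21 - 7*(-41) = -32/21 + 287 = 5995/21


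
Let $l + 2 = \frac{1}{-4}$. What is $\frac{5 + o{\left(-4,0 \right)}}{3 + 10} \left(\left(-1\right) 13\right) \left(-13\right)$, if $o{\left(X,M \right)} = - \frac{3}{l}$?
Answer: $\frac{247}{3} \approx 82.333$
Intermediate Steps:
$l = - \frac{9}{4}$ ($l = -2 + \frac{1}{-4} = -2 - \frac{1}{4} = - \frac{9}{4} \approx -2.25$)
$o{\left(X,M \right)} = \frac{4}{3}$ ($o{\left(X,M \right)} = - \frac{3}{- \frac{9}{4}} = \left(-3\right) \left(- \frac{4}{9}\right) = \frac{4}{3}$)
$\frac{5 + o{\left(-4,0 \right)}}{3 + 10} \left(\left(-1\right) 13\right) \left(-13\right) = \frac{5 + \frac{4}{3}}{3 + 10} \left(\left(-1\right) 13\right) \left(-13\right) = \frac{19}{3 \cdot 13} \left(-13\right) \left(-13\right) = \frac{19}{3} \cdot \frac{1}{13} \left(-13\right) \left(-13\right) = \frac{19}{39} \left(-13\right) \left(-13\right) = \left(- \frac{19}{3}\right) \left(-13\right) = \frac{247}{3}$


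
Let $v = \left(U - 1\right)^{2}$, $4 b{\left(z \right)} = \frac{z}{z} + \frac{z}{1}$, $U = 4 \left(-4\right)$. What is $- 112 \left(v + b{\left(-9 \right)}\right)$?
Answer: $-32144$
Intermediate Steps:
$U = -16$
$b{\left(z \right)} = \frac{1}{4} + \frac{z}{4}$ ($b{\left(z \right)} = \frac{\frac{z}{z} + \frac{z}{1}}{4} = \frac{1 + z 1}{4} = \frac{1 + z}{4} = \frac{1}{4} + \frac{z}{4}$)
$v = 289$ ($v = \left(-16 - 1\right)^{2} = \left(-17\right)^{2} = 289$)
$- 112 \left(v + b{\left(-9 \right)}\right) = - 112 \left(289 + \left(\frac{1}{4} + \frac{1}{4} \left(-9\right)\right)\right) = - 112 \left(289 + \left(\frac{1}{4} - \frac{9}{4}\right)\right) = - 112 \left(289 - 2\right) = \left(-112\right) 287 = -32144$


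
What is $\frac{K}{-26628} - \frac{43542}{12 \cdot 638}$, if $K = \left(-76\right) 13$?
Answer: $- \frac{47994677}{8494332} \approx -5.6502$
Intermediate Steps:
$K = -988$
$\frac{K}{-26628} - \frac{43542}{12 \cdot 638} = - \frac{988}{-26628} - \frac{43542}{12 \cdot 638} = \left(-988\right) \left(- \frac{1}{26628}\right) - \frac{43542}{7656} = \frac{247}{6657} - \frac{7257}{1276} = - \frac{47994677}{8494332}$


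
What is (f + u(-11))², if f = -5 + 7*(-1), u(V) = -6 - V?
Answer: 49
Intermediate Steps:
f = -12 (f = -5 - 7 = -12)
(f + u(-11))² = (-12 + (-6 - 1*(-11)))² = (-12 + (-6 + 11))² = (-12 + 5)² = (-7)² = 49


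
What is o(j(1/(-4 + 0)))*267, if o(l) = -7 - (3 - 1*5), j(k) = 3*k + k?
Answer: -1335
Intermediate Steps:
j(k) = 4*k
o(l) = -5 (o(l) = -7 - (3 - 5) = -7 - 1*(-2) = -7 + 2 = -5)
o(j(1/(-4 + 0)))*267 = -5*267 = -1335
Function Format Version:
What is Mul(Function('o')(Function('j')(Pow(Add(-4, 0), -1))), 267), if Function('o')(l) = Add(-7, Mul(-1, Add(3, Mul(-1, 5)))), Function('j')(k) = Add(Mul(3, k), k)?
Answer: -1335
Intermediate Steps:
Function('j')(k) = Mul(4, k)
Function('o')(l) = -5 (Function('o')(l) = Add(-7, Mul(-1, Add(3, -5))) = Add(-7, Mul(-1, -2)) = Add(-7, 2) = -5)
Mul(Function('o')(Function('j')(Pow(Add(-4, 0), -1))), 267) = Mul(-5, 267) = -1335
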